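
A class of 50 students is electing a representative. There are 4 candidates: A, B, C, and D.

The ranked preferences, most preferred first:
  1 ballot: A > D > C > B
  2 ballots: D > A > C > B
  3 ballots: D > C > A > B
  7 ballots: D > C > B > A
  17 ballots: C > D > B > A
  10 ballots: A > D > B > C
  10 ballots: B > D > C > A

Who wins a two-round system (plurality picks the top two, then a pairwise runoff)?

D

Round 1 first-place votes: A 11, B 10, C 17, D 12. C and D advance.
Runoff: C is ranked above D on 17 ballots, D above C on 33.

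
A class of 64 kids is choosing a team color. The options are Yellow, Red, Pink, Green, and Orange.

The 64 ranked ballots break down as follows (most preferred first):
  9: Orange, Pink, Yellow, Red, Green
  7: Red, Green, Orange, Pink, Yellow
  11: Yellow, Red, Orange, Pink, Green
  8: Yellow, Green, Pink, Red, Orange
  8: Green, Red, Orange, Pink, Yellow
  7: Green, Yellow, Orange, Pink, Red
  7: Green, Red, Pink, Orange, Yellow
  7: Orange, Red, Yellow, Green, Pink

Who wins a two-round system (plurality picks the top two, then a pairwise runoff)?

Yellow

Round 1 first-place votes: Yellow 19, Red 7, Pink 0, Green 22, Orange 16. Green and Yellow advance.
Runoff: Green is ranked above Yellow on 29 ballots, Yellow above Green on 35.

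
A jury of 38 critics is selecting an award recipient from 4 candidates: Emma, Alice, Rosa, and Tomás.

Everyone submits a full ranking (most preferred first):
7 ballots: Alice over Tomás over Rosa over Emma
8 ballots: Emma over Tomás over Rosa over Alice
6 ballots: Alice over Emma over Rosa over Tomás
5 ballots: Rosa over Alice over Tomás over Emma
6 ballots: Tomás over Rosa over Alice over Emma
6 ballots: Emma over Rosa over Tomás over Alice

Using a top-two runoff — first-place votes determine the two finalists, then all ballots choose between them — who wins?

Alice

Round 1 first-place votes: Emma 14, Alice 13, Rosa 5, Tomás 6. Emma and Alice advance.
Runoff: Emma is ranked above Alice on 14 ballots, Alice above Emma on 24.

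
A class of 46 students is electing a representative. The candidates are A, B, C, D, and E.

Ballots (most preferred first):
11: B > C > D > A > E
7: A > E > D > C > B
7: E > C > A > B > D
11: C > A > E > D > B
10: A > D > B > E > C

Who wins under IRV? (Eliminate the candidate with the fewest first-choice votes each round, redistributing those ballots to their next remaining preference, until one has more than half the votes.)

Round 1: A 17, B 11, C 11, D 0, E 7. D eliminated.
Round 2: A 17, B 11, C 11, E 7. E eliminated.
Round 3: A 17, B 11, C 18. B eliminated.
Round 4: A 17, C 29. C has a majority (≥24).

C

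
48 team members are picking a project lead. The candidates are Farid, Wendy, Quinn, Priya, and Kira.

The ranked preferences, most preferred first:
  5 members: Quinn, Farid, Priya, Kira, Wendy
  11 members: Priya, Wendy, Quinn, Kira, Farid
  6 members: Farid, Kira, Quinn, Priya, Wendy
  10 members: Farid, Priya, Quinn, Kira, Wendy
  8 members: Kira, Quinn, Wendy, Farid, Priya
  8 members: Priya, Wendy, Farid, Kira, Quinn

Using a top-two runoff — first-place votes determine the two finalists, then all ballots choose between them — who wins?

Farid

Round 1 first-place votes: Farid 16, Wendy 0, Quinn 5, Priya 19, Kira 8. Priya and Farid advance.
Runoff: Priya is ranked above Farid on 19 ballots, Farid above Priya on 29.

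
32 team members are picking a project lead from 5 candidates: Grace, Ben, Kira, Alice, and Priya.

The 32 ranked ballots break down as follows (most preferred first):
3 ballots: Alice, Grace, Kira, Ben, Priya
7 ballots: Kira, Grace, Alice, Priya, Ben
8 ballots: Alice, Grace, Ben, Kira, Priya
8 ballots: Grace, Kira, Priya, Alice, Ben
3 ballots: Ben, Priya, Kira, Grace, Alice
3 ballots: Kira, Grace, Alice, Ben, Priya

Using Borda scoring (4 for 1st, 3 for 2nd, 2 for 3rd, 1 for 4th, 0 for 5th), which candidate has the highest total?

Grace: 3×3 + 7×3 + 8×3 + 8×4 + 3×1 + 3×3 = 98
Ben: 3×1 + 7×0 + 8×2 + 8×0 + 3×4 + 3×1 = 34
Kira: 3×2 + 7×4 + 8×1 + 8×3 + 3×2 + 3×4 = 84
Alice: 3×4 + 7×2 + 8×4 + 8×1 + 3×0 + 3×2 = 72
Priya: 3×0 + 7×1 + 8×0 + 8×2 + 3×3 + 3×0 = 32

Grace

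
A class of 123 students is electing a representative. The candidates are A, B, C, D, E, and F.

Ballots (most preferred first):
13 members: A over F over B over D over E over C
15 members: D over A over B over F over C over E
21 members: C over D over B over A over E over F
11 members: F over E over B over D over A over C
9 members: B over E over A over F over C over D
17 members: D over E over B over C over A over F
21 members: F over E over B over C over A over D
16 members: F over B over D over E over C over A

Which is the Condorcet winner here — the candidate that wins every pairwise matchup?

B

B vs A: 95–28
B vs C: 102–21
B vs D: 70–53
B vs E: 74–49
B vs F: 62–61
B beats every other candidate.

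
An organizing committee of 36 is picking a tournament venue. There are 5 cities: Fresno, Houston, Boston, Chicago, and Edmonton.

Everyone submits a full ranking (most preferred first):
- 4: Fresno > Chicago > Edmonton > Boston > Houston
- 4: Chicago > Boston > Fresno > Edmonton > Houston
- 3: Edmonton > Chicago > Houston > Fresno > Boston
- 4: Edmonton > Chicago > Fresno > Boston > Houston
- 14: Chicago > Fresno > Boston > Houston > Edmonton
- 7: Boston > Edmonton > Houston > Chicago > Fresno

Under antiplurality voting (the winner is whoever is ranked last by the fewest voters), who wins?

Chicago

Last-place votes: Fresno 7, Houston 12, Boston 3, Chicago 0, Edmonton 14.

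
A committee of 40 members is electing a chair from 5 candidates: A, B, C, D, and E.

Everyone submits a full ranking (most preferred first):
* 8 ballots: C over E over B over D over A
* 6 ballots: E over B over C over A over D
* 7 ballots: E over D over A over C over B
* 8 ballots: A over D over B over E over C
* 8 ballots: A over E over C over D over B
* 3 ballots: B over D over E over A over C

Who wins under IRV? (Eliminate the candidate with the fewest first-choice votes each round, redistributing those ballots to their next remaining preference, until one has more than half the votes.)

Round 1: A 16, B 3, C 8, D 0, E 13. D eliminated.
Round 2: A 16, B 3, C 8, E 13. B eliminated.
Round 3: A 16, C 8, E 16. C eliminated.
Round 4: A 16, E 24. E has a majority (≥21).

E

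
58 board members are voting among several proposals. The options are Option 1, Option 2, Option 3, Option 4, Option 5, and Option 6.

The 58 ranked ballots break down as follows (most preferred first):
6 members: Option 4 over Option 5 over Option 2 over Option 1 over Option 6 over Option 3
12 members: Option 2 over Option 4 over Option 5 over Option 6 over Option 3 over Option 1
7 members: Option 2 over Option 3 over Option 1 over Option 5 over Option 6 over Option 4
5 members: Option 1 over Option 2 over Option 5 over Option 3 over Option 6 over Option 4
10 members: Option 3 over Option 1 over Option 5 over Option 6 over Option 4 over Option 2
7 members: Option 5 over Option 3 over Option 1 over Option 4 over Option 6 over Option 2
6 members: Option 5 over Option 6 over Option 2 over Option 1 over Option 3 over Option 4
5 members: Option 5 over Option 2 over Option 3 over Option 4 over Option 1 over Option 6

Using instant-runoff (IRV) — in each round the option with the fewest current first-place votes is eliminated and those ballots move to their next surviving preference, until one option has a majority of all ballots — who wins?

Round 1: Option 1 5, Option 2 19, Option 3 10, Option 4 6, Option 5 18, Option 6 0. Option 6 eliminated.
Round 2: Option 1 5, Option 2 19, Option 3 10, Option 4 6, Option 5 18. Option 1 eliminated.
Round 3: Option 2 24, Option 3 10, Option 4 6, Option 5 18. Option 4 eliminated.
Round 4: Option 2 24, Option 3 10, Option 5 24. Option 3 eliminated.
Round 5: Option 2 24, Option 5 34. Option 5 has a majority (≥30).

Option 5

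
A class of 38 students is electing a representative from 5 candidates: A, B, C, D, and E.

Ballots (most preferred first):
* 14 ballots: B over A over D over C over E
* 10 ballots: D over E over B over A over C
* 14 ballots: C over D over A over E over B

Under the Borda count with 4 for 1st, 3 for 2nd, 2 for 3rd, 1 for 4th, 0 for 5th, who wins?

D

A: 14×3 + 10×1 + 14×2 = 80
B: 14×4 + 10×2 + 14×0 = 76
C: 14×1 + 10×0 + 14×4 = 70
D: 14×2 + 10×4 + 14×3 = 110
E: 14×0 + 10×3 + 14×1 = 44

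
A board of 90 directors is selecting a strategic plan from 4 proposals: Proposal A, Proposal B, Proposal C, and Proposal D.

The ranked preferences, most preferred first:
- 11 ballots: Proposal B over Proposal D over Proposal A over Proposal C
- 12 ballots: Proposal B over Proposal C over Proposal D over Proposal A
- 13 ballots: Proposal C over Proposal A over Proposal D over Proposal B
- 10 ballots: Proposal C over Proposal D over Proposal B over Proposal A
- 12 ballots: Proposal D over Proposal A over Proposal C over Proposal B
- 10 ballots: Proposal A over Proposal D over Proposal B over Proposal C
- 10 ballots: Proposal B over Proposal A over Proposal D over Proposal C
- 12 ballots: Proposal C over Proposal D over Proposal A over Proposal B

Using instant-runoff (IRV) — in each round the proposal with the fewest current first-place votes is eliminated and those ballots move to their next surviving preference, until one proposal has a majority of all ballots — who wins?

Round 1: Proposal A 10, Proposal B 33, Proposal C 35, Proposal D 12. Proposal A eliminated.
Round 2: Proposal B 33, Proposal C 35, Proposal D 22. Proposal D eliminated.
Round 3: Proposal B 43, Proposal C 47. Proposal C has a majority (≥46).

Proposal C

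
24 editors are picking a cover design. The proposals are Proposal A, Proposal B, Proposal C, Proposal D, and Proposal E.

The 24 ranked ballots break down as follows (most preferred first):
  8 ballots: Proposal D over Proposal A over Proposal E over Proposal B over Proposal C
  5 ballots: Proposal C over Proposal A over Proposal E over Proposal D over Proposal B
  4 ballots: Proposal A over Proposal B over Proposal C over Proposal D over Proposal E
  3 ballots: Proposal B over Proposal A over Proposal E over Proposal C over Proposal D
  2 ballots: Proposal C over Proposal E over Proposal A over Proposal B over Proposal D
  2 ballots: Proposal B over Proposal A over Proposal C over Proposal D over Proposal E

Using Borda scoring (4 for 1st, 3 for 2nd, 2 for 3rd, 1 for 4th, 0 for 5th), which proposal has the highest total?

Proposal A: 8×3 + 5×3 + 4×4 + 3×3 + 2×2 + 2×3 = 74
Proposal B: 8×1 + 5×0 + 4×3 + 3×4 + 2×1 + 2×4 = 42
Proposal C: 8×0 + 5×4 + 4×2 + 3×1 + 2×4 + 2×2 = 43
Proposal D: 8×4 + 5×1 + 4×1 + 3×0 + 2×0 + 2×1 = 43
Proposal E: 8×2 + 5×2 + 4×0 + 3×2 + 2×3 + 2×0 = 38

Proposal A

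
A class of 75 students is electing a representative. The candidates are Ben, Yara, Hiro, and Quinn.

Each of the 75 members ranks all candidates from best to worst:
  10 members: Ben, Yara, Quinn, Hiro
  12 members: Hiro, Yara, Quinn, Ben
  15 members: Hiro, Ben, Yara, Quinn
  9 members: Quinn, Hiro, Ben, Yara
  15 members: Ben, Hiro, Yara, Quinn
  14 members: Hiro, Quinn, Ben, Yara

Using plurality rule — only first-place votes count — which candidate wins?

Hiro

First-place votes: Ben 25, Yara 0, Hiro 41, Quinn 9.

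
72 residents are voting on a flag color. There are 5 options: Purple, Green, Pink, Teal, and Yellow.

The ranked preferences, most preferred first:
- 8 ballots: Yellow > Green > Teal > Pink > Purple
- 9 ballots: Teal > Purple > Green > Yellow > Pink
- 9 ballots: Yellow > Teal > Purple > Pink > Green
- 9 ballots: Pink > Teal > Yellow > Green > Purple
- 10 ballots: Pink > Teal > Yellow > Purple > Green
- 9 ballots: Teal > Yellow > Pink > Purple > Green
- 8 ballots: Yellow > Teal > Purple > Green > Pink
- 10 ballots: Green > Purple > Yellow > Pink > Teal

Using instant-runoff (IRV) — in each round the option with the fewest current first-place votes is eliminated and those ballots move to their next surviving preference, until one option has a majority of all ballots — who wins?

Round 1: Purple 0, Green 10, Pink 19, Teal 18, Yellow 25. Purple eliminated.
Round 2: Green 10, Pink 19, Teal 18, Yellow 25. Green eliminated.
Round 3: Pink 19, Teal 18, Yellow 35. Teal eliminated.
Round 4: Pink 19, Yellow 53. Yellow has a majority (≥37).

Yellow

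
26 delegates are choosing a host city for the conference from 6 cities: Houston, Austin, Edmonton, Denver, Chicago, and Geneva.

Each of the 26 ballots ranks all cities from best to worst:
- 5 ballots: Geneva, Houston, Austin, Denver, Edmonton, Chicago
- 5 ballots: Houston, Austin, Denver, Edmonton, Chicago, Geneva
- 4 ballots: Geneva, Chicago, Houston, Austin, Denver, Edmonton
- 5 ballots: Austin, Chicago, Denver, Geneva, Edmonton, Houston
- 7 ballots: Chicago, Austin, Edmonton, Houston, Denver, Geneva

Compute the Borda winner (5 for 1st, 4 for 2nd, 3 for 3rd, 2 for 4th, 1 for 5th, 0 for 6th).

Houston: 5×4 + 5×5 + 4×3 + 5×0 + 7×2 = 71
Austin: 5×3 + 5×4 + 4×2 + 5×5 + 7×4 = 96
Edmonton: 5×1 + 5×2 + 4×0 + 5×1 + 7×3 = 41
Denver: 5×2 + 5×3 + 4×1 + 5×3 + 7×1 = 51
Chicago: 5×0 + 5×1 + 4×4 + 5×4 + 7×5 = 76
Geneva: 5×5 + 5×0 + 4×5 + 5×2 + 7×0 = 55

Austin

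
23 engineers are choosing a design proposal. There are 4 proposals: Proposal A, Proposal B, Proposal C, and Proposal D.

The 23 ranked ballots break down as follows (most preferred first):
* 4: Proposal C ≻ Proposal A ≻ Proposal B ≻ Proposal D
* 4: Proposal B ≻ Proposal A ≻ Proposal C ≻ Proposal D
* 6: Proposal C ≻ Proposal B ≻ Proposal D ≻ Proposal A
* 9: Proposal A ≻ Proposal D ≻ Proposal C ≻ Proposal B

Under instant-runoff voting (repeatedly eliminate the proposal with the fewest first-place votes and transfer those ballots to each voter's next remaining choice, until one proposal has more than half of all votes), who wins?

Round 1: Proposal A 9, Proposal B 4, Proposal C 10, Proposal D 0. Proposal D eliminated.
Round 2: Proposal A 9, Proposal B 4, Proposal C 10. Proposal B eliminated.
Round 3: Proposal A 13, Proposal C 10. Proposal A has a majority (≥12).

Proposal A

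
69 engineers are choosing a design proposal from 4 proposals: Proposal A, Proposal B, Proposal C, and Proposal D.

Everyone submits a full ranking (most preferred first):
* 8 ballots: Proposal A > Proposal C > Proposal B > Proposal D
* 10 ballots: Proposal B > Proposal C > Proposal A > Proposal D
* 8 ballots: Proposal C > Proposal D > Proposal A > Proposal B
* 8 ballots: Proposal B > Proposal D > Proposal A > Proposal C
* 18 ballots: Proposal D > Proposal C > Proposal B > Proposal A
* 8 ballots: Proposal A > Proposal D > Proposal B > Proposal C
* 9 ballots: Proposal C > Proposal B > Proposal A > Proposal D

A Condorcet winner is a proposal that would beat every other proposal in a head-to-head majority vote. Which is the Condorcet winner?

Proposal C vs Proposal A: 45–24
Proposal C vs Proposal B: 43–26
Proposal C vs Proposal D: 35–34
Proposal C beats every other proposal.

Proposal C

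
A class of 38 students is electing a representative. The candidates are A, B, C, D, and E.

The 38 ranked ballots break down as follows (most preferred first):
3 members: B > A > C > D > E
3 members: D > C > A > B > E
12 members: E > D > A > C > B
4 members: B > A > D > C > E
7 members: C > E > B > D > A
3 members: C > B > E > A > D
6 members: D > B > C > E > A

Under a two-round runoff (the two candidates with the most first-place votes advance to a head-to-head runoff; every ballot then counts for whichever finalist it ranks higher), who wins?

C

Round 1 first-place votes: A 0, B 7, C 10, D 9, E 12. E and C advance.
Runoff: E is ranked above C on 12 ballots, C above E on 26.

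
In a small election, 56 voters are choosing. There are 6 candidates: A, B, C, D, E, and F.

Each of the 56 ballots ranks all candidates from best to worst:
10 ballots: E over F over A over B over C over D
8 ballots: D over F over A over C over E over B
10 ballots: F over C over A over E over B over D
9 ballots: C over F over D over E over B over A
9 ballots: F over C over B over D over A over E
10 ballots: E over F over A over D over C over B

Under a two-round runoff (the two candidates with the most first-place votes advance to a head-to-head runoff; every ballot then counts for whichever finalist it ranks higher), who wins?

Round 1 first-place votes: A 0, B 0, C 9, D 8, E 20, F 19. E and F advance.
Runoff: E is ranked above F on 20 ballots, F above E on 36.

F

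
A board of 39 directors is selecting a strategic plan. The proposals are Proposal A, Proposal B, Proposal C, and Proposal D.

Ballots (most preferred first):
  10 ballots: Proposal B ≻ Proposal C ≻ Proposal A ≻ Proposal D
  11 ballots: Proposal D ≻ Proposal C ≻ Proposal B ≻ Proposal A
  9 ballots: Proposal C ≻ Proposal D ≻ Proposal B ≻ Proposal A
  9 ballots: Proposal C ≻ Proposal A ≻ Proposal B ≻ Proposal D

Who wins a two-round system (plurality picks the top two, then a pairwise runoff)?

Round 1 first-place votes: Proposal A 0, Proposal B 10, Proposal C 18, Proposal D 11. Proposal C and Proposal D advance.
Runoff: Proposal C is ranked above Proposal D on 28 ballots, Proposal D above Proposal C on 11.

Proposal C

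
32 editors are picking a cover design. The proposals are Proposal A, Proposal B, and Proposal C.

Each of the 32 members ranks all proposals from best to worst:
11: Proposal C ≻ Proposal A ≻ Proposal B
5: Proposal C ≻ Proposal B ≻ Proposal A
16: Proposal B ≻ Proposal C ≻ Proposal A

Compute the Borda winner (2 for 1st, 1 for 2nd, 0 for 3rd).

Proposal A: 11×1 + 5×0 + 16×0 = 11
Proposal B: 11×0 + 5×1 + 16×2 = 37
Proposal C: 11×2 + 5×2 + 16×1 = 48

Proposal C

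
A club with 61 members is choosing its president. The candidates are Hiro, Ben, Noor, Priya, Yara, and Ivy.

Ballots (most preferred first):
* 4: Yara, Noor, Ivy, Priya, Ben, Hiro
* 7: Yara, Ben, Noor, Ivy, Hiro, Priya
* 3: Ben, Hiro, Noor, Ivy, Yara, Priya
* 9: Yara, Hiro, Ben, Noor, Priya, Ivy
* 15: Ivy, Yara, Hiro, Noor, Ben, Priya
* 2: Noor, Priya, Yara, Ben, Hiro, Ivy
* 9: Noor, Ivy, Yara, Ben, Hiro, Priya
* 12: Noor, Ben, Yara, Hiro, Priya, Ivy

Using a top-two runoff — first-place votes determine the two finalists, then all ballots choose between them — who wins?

Yara

Round 1 first-place votes: Hiro 0, Ben 3, Noor 23, Priya 0, Yara 20, Ivy 15. Noor and Yara advance.
Runoff: Noor is ranked above Yara on 26 ballots, Yara above Noor on 35.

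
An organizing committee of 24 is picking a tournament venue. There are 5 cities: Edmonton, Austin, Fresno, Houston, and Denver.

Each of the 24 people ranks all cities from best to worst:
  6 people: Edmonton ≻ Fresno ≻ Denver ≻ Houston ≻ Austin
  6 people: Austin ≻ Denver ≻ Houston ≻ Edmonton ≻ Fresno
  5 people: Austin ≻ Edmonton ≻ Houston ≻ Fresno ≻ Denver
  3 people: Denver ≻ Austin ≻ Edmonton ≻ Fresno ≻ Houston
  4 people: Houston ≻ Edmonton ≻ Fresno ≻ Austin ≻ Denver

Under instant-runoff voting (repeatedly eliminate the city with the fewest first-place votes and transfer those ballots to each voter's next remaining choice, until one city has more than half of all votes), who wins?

Austin

Round 1: Edmonton 6, Austin 11, Fresno 0, Houston 4, Denver 3. Fresno eliminated.
Round 2: Edmonton 6, Austin 11, Houston 4, Denver 3. Denver eliminated.
Round 3: Edmonton 6, Austin 14, Houston 4. Austin has a majority (≥13).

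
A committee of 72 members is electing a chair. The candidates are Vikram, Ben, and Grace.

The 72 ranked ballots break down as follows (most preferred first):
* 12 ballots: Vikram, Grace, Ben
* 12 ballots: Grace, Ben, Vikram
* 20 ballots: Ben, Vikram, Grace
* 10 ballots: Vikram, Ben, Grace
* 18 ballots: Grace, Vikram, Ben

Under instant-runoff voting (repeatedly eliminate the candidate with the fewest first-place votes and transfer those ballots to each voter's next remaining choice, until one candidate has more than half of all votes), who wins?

Vikram

Round 1: Vikram 22, Ben 20, Grace 30. Ben eliminated.
Round 2: Vikram 42, Grace 30. Vikram has a majority (≥37).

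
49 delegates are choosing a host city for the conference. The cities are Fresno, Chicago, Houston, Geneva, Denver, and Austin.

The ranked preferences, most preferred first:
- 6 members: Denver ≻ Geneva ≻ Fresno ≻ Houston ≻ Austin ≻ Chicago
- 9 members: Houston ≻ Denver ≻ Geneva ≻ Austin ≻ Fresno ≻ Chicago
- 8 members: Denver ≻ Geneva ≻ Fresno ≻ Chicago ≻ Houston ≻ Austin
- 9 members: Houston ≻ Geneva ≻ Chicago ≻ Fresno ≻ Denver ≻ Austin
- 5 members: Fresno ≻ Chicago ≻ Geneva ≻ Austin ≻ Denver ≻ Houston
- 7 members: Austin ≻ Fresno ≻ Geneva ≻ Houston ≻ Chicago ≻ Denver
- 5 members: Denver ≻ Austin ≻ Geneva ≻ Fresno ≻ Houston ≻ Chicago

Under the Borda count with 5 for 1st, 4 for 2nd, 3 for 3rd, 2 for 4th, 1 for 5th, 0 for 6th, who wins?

Geneva

Fresno: 6×3 + 9×1 + 8×3 + 9×2 + 5×5 + 7×4 + 5×2 = 132
Chicago: 6×0 + 9×0 + 8×2 + 9×3 + 5×4 + 7×1 + 5×0 = 70
Houston: 6×2 + 9×5 + 8×1 + 9×5 + 5×0 + 7×2 + 5×1 = 129
Geneva: 6×4 + 9×3 + 8×4 + 9×4 + 5×3 + 7×3 + 5×3 = 170
Denver: 6×5 + 9×4 + 8×5 + 9×1 + 5×1 + 7×0 + 5×5 = 145
Austin: 6×1 + 9×2 + 8×0 + 9×0 + 5×2 + 7×5 + 5×4 = 89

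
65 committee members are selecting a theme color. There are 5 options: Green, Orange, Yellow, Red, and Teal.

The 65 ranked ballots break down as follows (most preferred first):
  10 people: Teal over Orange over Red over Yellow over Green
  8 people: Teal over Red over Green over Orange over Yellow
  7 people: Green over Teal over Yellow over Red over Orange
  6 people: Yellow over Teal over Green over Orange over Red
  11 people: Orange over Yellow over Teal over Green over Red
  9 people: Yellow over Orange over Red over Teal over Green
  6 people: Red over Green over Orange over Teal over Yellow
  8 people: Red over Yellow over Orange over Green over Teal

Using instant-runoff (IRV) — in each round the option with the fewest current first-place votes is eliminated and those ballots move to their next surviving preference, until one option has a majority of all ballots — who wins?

Yellow

Round 1: Green 7, Orange 11, Yellow 15, Red 14, Teal 18. Green eliminated.
Round 2: Orange 11, Yellow 15, Red 14, Teal 25. Orange eliminated.
Round 3: Yellow 26, Red 14, Teal 25. Red eliminated.
Round 4: Yellow 34, Teal 31. Yellow has a majority (≥33).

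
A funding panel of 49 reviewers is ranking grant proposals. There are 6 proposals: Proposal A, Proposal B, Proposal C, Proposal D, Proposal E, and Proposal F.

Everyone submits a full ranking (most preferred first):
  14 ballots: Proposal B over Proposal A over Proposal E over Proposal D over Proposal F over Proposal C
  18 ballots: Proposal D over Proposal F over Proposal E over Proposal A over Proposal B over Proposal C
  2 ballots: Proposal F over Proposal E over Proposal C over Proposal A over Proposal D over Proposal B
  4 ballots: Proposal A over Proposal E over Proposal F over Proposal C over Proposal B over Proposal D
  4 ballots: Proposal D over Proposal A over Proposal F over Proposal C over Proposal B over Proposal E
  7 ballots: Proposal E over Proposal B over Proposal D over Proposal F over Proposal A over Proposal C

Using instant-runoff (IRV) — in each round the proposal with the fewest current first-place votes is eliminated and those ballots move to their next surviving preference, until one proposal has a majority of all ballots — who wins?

Round 1: Proposal A 4, Proposal B 14, Proposal C 0, Proposal D 22, Proposal E 7, Proposal F 2. Proposal C eliminated.
Round 2: Proposal A 4, Proposal B 14, Proposal D 22, Proposal E 7, Proposal F 2. Proposal F eliminated.
Round 3: Proposal A 4, Proposal B 14, Proposal D 22, Proposal E 9. Proposal A eliminated.
Round 4: Proposal B 14, Proposal D 22, Proposal E 13. Proposal E eliminated.
Round 5: Proposal B 25, Proposal D 24. Proposal B has a majority (≥25).

Proposal B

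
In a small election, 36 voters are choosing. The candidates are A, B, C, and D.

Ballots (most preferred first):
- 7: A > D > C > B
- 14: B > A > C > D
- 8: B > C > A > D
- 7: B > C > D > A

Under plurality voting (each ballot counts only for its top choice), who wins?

First-place votes: A 7, B 29, C 0, D 0.

B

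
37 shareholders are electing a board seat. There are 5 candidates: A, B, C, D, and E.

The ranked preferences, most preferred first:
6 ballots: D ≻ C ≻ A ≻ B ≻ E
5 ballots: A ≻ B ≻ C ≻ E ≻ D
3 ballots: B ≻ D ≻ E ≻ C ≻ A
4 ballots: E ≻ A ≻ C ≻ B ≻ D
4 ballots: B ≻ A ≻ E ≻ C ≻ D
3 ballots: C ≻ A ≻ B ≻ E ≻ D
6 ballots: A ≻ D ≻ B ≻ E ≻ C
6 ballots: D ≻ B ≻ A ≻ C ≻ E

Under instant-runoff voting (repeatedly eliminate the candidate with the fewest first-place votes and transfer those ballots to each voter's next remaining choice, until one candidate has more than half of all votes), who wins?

A

Round 1: A 11, B 7, C 3, D 12, E 4. C eliminated.
Round 2: A 14, B 7, D 12, E 4. E eliminated.
Round 3: A 18, B 7, D 12. B eliminated.
Round 4: A 22, D 15. A has a majority (≥19).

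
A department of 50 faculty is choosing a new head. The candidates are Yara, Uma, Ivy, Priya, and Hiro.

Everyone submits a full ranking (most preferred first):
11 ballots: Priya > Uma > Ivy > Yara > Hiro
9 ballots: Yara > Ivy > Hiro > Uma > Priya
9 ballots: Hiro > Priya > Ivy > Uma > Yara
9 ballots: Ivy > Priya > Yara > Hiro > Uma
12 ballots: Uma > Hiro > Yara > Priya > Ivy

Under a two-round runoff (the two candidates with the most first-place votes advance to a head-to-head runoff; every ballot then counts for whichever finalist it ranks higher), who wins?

Round 1 first-place votes: Yara 9, Uma 12, Ivy 9, Priya 11, Hiro 9. Uma and Priya advance.
Runoff: Uma is ranked above Priya on 21 ballots, Priya above Uma on 29.

Priya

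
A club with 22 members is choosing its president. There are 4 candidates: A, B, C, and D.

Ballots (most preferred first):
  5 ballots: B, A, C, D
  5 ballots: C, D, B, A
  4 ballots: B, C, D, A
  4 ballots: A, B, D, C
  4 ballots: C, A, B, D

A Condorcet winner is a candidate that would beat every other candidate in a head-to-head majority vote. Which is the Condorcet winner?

B

B vs A: 14–8
B vs C: 13–9
B vs D: 17–5
B beats every other candidate.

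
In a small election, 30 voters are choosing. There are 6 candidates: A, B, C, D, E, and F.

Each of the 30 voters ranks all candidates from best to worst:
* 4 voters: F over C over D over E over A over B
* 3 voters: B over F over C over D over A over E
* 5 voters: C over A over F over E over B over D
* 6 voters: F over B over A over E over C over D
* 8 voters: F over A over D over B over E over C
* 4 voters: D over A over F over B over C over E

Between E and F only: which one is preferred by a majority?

F

E is ranked above F on 0 ballots; F above E on 30.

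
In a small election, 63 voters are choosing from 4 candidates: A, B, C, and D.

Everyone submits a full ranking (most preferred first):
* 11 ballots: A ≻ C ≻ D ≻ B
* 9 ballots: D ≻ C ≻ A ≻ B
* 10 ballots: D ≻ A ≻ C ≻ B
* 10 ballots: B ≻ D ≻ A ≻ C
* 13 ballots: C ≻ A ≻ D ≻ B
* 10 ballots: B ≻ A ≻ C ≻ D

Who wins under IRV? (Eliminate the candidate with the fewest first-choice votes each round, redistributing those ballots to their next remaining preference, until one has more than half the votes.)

C

Round 1: A 11, B 20, C 13, D 19. A eliminated.
Round 2: B 20, C 24, D 19. D eliminated.
Round 3: B 20, C 43. C has a majority (≥32).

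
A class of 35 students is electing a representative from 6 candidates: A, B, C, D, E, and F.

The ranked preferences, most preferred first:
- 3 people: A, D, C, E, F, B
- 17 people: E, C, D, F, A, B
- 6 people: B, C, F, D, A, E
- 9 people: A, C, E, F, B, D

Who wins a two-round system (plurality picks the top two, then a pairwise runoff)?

A

Round 1 first-place votes: A 12, B 6, C 0, D 0, E 17, F 0. E and A advance.
Runoff: E is ranked above A on 17 ballots, A above E on 18.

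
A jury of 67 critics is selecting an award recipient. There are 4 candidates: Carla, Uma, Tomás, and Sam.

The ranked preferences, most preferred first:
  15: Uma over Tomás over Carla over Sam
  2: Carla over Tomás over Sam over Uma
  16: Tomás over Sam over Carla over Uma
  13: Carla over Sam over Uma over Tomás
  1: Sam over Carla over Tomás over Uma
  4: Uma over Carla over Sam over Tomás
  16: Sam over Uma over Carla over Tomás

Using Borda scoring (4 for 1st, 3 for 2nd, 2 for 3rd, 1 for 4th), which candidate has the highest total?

Sam

Carla: 15×2 + 2×4 + 16×2 + 13×4 + 1×3 + 4×3 + 16×2 = 169
Uma: 15×4 + 2×1 + 16×1 + 13×2 + 1×1 + 4×4 + 16×3 = 169
Tomás: 15×3 + 2×3 + 16×4 + 13×1 + 1×2 + 4×1 + 16×1 = 150
Sam: 15×1 + 2×2 + 16×3 + 13×3 + 1×4 + 4×2 + 16×4 = 182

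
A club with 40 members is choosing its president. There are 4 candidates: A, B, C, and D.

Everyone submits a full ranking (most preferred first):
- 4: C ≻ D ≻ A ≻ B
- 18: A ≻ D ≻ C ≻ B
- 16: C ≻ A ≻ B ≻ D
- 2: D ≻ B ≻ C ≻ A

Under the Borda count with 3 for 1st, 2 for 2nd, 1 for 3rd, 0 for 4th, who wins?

A

A: 4×1 + 18×3 + 16×2 + 2×0 = 90
B: 4×0 + 18×0 + 16×1 + 2×2 = 20
C: 4×3 + 18×1 + 16×3 + 2×1 = 80
D: 4×2 + 18×2 + 16×0 + 2×3 = 50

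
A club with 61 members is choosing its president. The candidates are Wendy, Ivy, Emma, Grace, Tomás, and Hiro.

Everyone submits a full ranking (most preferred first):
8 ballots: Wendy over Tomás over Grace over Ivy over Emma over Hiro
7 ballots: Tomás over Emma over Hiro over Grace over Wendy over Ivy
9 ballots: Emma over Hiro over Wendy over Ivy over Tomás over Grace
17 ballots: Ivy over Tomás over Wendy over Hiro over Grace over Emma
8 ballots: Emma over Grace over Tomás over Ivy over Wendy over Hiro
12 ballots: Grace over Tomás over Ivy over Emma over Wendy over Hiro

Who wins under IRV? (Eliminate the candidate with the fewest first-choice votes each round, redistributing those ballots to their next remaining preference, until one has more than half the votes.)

Grace

Round 1: Wendy 8, Ivy 17, Emma 17, Grace 12, Tomás 7, Hiro 0. Hiro eliminated.
Round 2: Wendy 8, Ivy 17, Emma 17, Grace 12, Tomás 7. Tomás eliminated.
Round 3: Wendy 8, Ivy 17, Emma 24, Grace 12. Wendy eliminated.
Round 4: Ivy 17, Emma 24, Grace 20. Ivy eliminated.
Round 5: Emma 24, Grace 37. Grace has a majority (≥31).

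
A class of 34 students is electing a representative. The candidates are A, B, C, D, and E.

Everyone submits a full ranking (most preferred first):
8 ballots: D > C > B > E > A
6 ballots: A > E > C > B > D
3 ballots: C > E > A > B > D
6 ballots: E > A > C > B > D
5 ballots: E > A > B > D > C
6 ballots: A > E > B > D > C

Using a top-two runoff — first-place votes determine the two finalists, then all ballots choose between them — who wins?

E

Round 1 first-place votes: A 12, B 0, C 3, D 8, E 11. A and E advance.
Runoff: A is ranked above E on 12 ballots, E above A on 22.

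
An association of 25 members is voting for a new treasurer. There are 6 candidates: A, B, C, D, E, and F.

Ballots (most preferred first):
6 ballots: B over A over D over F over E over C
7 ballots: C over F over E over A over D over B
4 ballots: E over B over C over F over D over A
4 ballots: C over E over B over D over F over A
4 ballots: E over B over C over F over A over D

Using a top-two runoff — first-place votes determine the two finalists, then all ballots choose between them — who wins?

E

Round 1 first-place votes: A 0, B 6, C 11, D 0, E 8, F 0. C and E advance.
Runoff: C is ranked above E on 11 ballots, E above C on 14.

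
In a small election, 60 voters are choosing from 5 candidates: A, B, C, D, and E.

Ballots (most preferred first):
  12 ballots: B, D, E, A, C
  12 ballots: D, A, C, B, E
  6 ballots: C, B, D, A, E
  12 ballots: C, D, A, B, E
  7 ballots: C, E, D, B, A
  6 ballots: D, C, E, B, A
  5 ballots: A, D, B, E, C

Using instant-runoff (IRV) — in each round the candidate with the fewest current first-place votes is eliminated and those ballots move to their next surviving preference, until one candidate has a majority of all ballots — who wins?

D

Round 1: A 5, B 12, C 25, D 18, E 0. E eliminated.
Round 2: A 5, B 12, C 25, D 18. A eliminated.
Round 3: B 12, C 25, D 23. B eliminated.
Round 4: C 25, D 35. D has a majority (≥31).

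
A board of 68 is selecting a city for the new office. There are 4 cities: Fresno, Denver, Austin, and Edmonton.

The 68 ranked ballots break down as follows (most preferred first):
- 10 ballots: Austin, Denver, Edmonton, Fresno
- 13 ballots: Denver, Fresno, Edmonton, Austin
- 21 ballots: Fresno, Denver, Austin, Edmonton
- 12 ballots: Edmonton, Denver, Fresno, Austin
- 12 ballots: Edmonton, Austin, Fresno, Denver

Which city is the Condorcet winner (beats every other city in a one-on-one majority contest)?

Denver vs Fresno: 35–33
Denver vs Austin: 46–22
Denver vs Edmonton: 44–24
Denver beats every other city.

Denver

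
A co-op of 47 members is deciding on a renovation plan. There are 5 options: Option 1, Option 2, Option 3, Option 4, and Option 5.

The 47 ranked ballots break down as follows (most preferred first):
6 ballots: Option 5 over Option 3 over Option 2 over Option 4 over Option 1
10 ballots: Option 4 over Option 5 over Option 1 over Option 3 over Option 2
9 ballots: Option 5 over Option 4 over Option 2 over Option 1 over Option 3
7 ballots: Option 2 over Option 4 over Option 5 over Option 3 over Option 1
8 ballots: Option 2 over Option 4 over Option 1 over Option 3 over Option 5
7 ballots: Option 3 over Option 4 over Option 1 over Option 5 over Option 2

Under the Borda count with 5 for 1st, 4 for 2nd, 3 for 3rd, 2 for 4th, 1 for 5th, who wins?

Option 1: 6×1 + 10×3 + 9×2 + 7×1 + 8×3 + 7×3 = 106
Option 2: 6×3 + 10×1 + 9×3 + 7×5 + 8×5 + 7×1 = 137
Option 3: 6×4 + 10×2 + 9×1 + 7×2 + 8×2 + 7×5 = 118
Option 4: 6×2 + 10×5 + 9×4 + 7×4 + 8×4 + 7×4 = 186
Option 5: 6×5 + 10×4 + 9×5 + 7×3 + 8×1 + 7×2 = 158

Option 4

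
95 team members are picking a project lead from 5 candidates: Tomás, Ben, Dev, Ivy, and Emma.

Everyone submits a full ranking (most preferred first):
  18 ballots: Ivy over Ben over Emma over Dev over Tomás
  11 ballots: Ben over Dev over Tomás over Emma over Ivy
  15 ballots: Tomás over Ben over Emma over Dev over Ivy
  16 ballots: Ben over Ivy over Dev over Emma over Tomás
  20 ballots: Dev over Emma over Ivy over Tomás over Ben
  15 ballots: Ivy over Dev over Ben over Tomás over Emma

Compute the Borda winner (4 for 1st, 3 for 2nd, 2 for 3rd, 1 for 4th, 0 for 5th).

Tomás: 18×0 + 11×2 + 15×4 + 16×0 + 20×1 + 15×1 = 117
Ben: 18×3 + 11×4 + 15×3 + 16×4 + 20×0 + 15×2 = 237
Dev: 18×1 + 11×3 + 15×1 + 16×2 + 20×4 + 15×3 = 223
Ivy: 18×4 + 11×0 + 15×0 + 16×3 + 20×2 + 15×4 = 220
Emma: 18×2 + 11×1 + 15×2 + 16×1 + 20×3 + 15×0 = 153

Ben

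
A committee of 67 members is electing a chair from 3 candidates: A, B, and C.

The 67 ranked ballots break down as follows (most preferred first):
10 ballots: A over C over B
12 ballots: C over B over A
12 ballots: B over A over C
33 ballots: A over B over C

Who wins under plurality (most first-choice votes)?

A

First-place votes: A 43, B 12, C 12.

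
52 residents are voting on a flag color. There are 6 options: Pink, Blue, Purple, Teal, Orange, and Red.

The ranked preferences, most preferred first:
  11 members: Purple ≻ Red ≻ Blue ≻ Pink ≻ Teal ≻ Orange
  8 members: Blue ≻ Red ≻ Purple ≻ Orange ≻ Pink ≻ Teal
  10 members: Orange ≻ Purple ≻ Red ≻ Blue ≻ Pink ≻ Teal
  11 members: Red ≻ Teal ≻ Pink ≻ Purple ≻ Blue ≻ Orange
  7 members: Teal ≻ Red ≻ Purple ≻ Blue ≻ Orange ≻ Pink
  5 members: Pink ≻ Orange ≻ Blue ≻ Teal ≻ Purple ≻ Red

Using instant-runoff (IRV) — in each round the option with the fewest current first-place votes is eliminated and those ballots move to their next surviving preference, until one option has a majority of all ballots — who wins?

Round 1: Pink 5, Blue 8, Purple 11, Teal 7, Orange 10, Red 11. Pink eliminated.
Round 2: Blue 8, Purple 11, Teal 7, Orange 15, Red 11. Teal eliminated.
Round 3: Blue 8, Purple 11, Orange 15, Red 18. Blue eliminated.
Round 4: Purple 11, Orange 15, Red 26. Purple eliminated.
Round 5: Orange 15, Red 37. Red has a majority (≥27).

Red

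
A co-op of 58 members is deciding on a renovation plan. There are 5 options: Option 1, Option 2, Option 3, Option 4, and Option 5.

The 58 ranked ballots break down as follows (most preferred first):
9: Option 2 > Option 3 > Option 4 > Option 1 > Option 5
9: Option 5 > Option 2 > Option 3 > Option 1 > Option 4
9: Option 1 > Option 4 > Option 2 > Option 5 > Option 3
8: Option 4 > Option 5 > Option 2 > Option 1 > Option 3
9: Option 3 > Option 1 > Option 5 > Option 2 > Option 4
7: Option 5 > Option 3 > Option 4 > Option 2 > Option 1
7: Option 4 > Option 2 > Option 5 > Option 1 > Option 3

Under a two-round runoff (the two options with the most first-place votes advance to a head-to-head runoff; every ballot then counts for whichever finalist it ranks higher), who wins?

Round 1 first-place votes: Option 1 9, Option 2 9, Option 3 9, Option 4 15, Option 5 16. Option 5 and Option 4 advance.
Runoff: Option 5 is ranked above Option 4 on 25 ballots, Option 4 above Option 5 on 33.

Option 4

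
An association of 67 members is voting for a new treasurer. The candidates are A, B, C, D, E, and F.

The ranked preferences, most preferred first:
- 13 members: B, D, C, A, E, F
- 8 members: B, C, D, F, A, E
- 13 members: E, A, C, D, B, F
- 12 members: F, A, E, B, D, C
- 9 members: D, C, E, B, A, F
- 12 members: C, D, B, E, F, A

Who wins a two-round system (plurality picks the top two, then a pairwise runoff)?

Round 1 first-place votes: A 0, B 21, C 12, D 9, E 13, F 12. B and E advance.
Runoff: B is ranked above E on 33 ballots, E above B on 34.

E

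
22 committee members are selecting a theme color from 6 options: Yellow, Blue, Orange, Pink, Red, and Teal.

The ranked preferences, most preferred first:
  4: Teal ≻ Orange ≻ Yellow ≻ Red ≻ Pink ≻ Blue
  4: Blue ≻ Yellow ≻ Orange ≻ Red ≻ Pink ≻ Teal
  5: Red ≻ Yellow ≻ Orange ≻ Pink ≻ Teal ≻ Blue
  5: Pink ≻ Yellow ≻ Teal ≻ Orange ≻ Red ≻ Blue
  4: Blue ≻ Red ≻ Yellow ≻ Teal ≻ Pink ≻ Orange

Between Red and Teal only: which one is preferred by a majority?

Red

Red is ranked above Teal on 13 ballots; Teal above Red on 9.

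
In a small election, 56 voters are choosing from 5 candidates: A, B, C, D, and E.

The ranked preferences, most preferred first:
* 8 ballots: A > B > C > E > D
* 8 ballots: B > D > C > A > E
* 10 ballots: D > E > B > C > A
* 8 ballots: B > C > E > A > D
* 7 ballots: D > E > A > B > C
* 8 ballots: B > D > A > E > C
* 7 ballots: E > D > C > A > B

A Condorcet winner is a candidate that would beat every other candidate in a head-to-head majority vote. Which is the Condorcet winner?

B vs A: 34–22
B vs C: 49–7
B vs D: 32–24
B vs E: 32–24
B beats every other candidate.

B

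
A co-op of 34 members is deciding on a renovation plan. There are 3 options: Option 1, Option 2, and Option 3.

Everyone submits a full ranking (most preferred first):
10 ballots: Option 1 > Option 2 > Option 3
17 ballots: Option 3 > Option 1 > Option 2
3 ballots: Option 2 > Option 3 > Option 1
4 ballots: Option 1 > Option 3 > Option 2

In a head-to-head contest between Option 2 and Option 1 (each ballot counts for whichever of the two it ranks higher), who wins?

Option 2 is ranked above Option 1 on 3 ballots; Option 1 above Option 2 on 31.

Option 1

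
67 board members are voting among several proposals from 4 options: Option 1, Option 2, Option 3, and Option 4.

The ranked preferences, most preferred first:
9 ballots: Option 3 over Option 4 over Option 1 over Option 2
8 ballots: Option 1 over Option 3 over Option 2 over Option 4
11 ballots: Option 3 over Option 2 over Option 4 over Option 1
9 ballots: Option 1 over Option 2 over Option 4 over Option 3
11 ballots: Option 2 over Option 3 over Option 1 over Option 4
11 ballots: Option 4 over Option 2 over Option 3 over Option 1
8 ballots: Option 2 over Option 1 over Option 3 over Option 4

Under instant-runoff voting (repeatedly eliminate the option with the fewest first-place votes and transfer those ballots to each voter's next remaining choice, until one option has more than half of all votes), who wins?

Option 2

Round 1: Option 1 17, Option 2 19, Option 3 20, Option 4 11. Option 4 eliminated.
Round 2: Option 1 17, Option 2 30, Option 3 20. Option 1 eliminated.
Round 3: Option 2 39, Option 3 28. Option 2 has a majority (≥34).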